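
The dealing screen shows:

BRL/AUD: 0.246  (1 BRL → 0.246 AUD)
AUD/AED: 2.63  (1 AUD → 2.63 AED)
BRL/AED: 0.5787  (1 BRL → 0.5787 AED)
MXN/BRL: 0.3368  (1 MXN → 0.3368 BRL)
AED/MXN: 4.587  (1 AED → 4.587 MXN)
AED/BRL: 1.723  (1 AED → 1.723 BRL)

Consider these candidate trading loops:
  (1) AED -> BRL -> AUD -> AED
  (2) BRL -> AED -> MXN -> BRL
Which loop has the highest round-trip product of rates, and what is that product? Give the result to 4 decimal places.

(1) 1.723 × 0.246 × 2.63 = 1.11475
(2) 0.5787 × 4.587 × 0.3368 = 0.89403
Highest is cycle (1) at 1.1147 (>1, arbitrage).

1.1147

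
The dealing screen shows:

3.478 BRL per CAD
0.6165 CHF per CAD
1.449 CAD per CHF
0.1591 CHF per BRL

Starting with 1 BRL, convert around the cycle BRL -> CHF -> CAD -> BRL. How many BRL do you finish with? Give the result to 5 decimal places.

0.80180

1 BRL × 0.1591 = 0.1591 CHF
0.1591 CHF × 1.449 = 0.2305359 CAD
0.2305359 CAD × 3.478 = 0.8018038602 BRL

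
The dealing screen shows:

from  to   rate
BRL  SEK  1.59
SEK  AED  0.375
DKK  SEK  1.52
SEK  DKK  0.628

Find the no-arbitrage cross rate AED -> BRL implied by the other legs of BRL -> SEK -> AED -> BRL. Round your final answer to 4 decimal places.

Known legs of the cycle: 1.59 × 0.375 = 0.59625
For no arbitrage the full-cycle product must be 1, so the missing rate is 1 / 0.59625 ≈ 1.677149.

1.6771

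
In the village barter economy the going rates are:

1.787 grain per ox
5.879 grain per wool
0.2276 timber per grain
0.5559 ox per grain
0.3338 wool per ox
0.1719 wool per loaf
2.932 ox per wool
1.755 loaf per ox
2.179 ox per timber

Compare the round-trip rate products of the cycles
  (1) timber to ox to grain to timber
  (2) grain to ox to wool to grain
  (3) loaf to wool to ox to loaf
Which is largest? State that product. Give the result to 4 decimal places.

(1) 2.179 × 1.787 × 0.2276 = 0.88625
(2) 0.5559 × 0.3338 × 5.879 = 1.09090
(3) 0.1719 × 2.932 × 1.755 = 0.88454
Highest is cycle (2) at 1.0909 (>1, arbitrage).

1.0909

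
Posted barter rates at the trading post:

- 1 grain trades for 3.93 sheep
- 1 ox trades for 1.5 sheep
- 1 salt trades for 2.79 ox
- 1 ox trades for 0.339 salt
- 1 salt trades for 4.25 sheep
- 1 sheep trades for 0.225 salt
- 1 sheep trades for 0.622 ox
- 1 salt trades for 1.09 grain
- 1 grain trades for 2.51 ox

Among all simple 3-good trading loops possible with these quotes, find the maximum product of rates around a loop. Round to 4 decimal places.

sheep→salt→grain→sheep: 0.225 × 1.09 × 3.93 = 0.96383
ox→sheep→salt→ox: 1.5 × 0.225 × 2.79 = 0.94163
ox→salt→grain→ox: 0.339 × 1.09 × 2.51 = 0.92747
ox→salt→sheep→ox: 0.339 × 4.25 × 0.622 = 0.89615
Maximum is sheep→salt→grain→sheep at 0.9638; no arbitrage — every cycle loses value.

0.9638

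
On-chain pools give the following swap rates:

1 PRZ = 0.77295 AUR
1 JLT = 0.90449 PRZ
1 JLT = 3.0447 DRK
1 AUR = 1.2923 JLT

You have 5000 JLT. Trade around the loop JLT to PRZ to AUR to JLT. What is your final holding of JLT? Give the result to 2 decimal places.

5000 JLT × 0.90449 = 4522.45 PRZ
4522.45 PRZ × 0.77295 = 3495.6277275 AUR
3495.6277275 AUR × 1.2923 = 4517.39971224825 JLT

4517.40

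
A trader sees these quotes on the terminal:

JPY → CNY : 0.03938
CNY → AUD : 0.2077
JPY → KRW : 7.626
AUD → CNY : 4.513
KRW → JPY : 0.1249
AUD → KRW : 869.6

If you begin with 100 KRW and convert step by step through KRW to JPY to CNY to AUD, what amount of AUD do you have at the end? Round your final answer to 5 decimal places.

0.10216

100 KRW × 0.1249 = 12.49 JPY
12.49 JPY × 0.03938 = 0.4918562 CNY
0.4918562 CNY × 0.2077 = 0.10215853274 AUD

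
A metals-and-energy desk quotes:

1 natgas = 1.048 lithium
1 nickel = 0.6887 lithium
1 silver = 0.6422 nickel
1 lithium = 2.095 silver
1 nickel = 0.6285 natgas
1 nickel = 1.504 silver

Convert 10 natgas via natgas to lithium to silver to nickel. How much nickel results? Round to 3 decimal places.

10 natgas × 1.048 = 10.48 lithium
10.48 lithium × 2.095 = 21.9556 silver
21.9556 silver × 0.6422 = 14.09988632 nickel

14.100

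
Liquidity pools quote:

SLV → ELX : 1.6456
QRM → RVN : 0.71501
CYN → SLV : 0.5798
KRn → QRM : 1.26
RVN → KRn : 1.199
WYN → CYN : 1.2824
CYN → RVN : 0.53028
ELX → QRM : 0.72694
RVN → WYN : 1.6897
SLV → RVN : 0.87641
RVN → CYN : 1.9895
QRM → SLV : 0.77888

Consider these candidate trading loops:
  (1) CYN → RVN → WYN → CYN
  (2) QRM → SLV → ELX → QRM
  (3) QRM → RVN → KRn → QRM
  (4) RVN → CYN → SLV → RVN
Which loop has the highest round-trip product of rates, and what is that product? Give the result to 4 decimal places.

(1) 0.53028 × 1.6897 × 1.2824 = 1.14905
(2) 0.77888 × 1.6456 × 0.72694 = 0.93174
(3) 0.71501 × 1.199 × 1.26 = 1.08019
(4) 1.9895 × 0.5798 × 0.87641 = 1.01095
Highest is cycle (1) at 1.1490 (>1, arbitrage).

1.1490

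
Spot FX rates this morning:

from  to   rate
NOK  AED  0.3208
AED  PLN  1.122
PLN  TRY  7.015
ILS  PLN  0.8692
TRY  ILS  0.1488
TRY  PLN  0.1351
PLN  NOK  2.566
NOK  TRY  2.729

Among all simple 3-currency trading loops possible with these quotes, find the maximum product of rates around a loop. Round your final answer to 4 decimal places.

NOK→TRY→PLN→NOK: 2.729 × 0.1351 × 2.566 = 0.94605
NOK→AED→PLN→NOK: 0.3208 × 1.122 × 2.566 = 0.92360
PLN→TRY→ILS→PLN: 7.015 × 0.1488 × 0.8692 = 0.90730
Maximum is NOK→TRY→PLN→NOK at 0.9461; no arbitrage — every cycle loses value.

0.9461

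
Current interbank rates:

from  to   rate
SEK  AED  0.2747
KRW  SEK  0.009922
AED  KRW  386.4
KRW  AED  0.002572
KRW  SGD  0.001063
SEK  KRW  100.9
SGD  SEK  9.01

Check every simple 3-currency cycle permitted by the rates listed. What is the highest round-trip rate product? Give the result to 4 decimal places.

AED→KRW→SEK→AED: 386.4 × 0.009922 × 0.2747 = 1.05316
KRW→SGD→SEK→KRW: 0.001063 × 9.01 × 100.9 = 0.96638
Maximum is AED→KRW→SEK→AED at 1.0532; arbitrage exists.

1.0532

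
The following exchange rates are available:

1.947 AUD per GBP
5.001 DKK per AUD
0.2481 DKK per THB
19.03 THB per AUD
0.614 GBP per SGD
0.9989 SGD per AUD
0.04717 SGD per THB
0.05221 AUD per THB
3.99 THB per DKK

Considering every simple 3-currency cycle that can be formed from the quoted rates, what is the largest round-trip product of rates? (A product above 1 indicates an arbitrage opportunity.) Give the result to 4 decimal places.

AUD→SGD→GBP→AUD: 0.9989 × 0.614 × 1.947 = 1.19414
THB→AUD→DKK→THB: 0.05221 × 5.001 × 3.99 = 1.04180
Maximum is AUD→SGD→GBP→AUD at 1.1941; arbitrage exists.

1.1941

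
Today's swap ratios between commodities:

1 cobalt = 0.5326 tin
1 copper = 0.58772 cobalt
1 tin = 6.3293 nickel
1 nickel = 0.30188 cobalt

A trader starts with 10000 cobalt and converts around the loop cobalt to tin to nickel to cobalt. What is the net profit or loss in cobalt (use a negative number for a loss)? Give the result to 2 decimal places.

176.33

10000 cobalt × 0.5326 = 5326 tin
5326 tin × 6.3293 = 33709.8518 nickel
33709.8518 nickel × 0.30188 = 10176.330061384 cobalt
Net change: 10176.330061384 − 10000 = 176.330061384 cobalt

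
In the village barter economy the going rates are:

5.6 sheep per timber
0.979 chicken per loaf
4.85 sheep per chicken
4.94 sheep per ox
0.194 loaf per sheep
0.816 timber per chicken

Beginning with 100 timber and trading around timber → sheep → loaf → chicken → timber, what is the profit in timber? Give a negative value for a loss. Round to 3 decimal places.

-13.211

100 timber × 5.6 = 560 sheep
560 sheep × 0.194 = 108.64 loaf
108.64 loaf × 0.979 = 106.35856 chicken
106.35856 chicken × 0.816 = 86.78858496 timber
Net change: 86.78858496 − 100 = -13.21141504 timber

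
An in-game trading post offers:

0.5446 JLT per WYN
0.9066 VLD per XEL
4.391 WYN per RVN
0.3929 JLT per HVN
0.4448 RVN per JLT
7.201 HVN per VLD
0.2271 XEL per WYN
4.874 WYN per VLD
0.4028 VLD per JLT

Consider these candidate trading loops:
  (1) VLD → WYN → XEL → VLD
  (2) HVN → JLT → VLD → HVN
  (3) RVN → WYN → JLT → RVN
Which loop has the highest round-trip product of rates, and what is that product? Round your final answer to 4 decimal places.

(1) 4.874 × 0.2271 × 0.9066 = 1.00350
(2) 0.3929 × 0.4028 × 7.201 = 1.13963
(3) 4.391 × 0.5446 × 0.4448 = 1.06367
Highest is cycle (2) at 1.1396 (>1, arbitrage).

1.1396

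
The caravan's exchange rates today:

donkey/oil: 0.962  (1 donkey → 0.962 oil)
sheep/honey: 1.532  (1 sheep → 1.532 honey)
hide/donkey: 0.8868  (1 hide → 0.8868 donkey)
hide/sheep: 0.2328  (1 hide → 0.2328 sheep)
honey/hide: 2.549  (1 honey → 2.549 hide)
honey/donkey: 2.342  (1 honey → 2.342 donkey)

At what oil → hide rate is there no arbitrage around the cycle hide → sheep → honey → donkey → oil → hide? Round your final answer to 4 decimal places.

1.2445

Known legs of the cycle: 0.2328 × 1.532 × 2.342 × 0.962 = 0.8035329753984
For no arbitrage the full-cycle product must be 1, so the missing rate is 1 / 0.8035329753984 ≈ 1.244504.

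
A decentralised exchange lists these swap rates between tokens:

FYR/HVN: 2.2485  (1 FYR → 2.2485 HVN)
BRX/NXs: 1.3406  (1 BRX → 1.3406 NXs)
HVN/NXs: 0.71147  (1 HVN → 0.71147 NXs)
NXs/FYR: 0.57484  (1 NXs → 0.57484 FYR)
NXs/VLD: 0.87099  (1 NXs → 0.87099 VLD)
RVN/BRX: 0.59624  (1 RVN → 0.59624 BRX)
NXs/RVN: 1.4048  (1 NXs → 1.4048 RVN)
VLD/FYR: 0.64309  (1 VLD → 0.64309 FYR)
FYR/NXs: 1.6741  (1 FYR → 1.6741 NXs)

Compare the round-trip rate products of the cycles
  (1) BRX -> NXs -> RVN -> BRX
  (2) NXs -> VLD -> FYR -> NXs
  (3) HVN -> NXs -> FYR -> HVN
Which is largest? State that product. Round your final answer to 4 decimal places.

(1) 1.3406 × 1.4048 × 0.59624 = 1.12288
(2) 0.87099 × 0.64309 × 1.6741 = 0.93771
(3) 0.71147 × 0.57484 × 2.2485 = 0.91959
Highest is cycle (1) at 1.1229 (>1, arbitrage).

1.1229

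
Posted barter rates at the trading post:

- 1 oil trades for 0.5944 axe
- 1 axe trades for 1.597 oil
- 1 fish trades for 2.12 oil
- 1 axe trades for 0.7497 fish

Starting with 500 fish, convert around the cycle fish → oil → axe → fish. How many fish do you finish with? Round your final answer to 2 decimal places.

472.36

500 fish × 2.12 = 1060 oil
1060 oil × 0.5944 = 630.064 axe
630.064 axe × 0.7497 = 472.3589808 fish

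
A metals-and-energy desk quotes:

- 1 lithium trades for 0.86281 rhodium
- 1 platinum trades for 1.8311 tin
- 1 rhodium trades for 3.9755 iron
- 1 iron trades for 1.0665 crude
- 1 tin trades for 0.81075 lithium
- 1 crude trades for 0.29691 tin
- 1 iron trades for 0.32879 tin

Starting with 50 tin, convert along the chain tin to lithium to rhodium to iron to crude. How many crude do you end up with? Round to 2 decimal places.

148.29

50 tin × 0.81075 = 40.5375 lithium
40.5375 lithium × 0.86281 = 34.976160375 rhodium
34.976160375 rhodium × 3.9755 = 139.0477255708125 iron
139.0477255708125 iron × 1.0665 = 148.29439932127153125 crude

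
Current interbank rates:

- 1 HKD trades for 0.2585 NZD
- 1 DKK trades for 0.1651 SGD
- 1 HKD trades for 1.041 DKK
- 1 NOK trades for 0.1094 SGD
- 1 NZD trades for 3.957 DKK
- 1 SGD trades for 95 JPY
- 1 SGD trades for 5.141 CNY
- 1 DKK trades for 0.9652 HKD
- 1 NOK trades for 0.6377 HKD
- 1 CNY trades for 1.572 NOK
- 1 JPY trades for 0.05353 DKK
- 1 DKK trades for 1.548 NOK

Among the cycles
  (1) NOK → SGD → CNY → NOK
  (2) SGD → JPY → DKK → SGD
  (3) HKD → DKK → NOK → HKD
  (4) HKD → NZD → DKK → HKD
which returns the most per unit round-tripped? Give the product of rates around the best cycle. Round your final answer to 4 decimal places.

1.0276

(1) 0.1094 × 5.141 × 1.572 = 0.88413
(2) 95 × 0.05353 × 0.1651 = 0.83959
(3) 1.041 × 1.548 × 0.6377 = 1.02763
(4) 0.2585 × 3.957 × 0.9652 = 0.98729
Highest is cycle (3) at 1.0276 (>1, arbitrage).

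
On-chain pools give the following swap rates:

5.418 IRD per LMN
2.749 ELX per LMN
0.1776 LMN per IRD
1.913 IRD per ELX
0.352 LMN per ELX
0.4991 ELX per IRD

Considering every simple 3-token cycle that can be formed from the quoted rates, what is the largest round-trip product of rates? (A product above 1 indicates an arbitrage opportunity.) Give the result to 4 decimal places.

0.9519

LMN→IRD→ELX→LMN: 5.418 × 0.4991 × 0.352 = 0.95185
LMN→ELX→IRD→LMN: 2.749 × 1.913 × 0.1776 = 0.93397
Maximum is LMN→IRD→ELX→LMN at 0.9519; no arbitrage — every cycle loses value.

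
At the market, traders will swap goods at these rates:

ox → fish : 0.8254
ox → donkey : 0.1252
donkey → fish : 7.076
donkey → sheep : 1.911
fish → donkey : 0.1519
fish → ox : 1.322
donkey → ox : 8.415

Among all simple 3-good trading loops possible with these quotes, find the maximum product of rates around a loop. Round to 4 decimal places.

ox→donkey→fish→ox: 0.1252 × 7.076 × 1.322 = 1.17118
ox→fish→donkey→ox: 0.8254 × 0.1519 × 8.415 = 1.05506
Maximum is ox→donkey→fish→ox at 1.1712; arbitrage exists.

1.1712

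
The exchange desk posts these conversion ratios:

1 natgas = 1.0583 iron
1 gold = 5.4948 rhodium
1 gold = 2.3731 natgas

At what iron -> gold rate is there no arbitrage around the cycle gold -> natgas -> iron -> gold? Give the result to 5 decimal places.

0.39818

Known legs of the cycle: 2.3731 × 1.0583 = 2.51145173
For no arbitrage the full-cycle product must be 1, so the missing rate is 1 / 2.51145173 ≈ 0.3981761.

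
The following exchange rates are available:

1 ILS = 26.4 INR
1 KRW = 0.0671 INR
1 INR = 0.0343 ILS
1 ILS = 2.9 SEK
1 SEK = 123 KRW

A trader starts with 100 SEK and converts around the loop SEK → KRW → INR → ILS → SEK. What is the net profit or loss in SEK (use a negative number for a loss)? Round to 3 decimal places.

100 SEK × 123 = 12300 KRW
12300 KRW × 0.0671 = 825.33 INR
825.33 INR × 0.0343 = 28.308819 ILS
28.308819 ILS × 2.9 = 82.0955751 SEK
Net change: 82.0955751 − 100 = -17.9044249 SEK

-17.904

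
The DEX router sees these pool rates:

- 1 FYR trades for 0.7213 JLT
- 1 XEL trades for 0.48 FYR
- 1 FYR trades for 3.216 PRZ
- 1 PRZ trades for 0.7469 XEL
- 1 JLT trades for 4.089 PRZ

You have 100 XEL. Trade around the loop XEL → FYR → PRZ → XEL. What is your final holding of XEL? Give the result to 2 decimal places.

100 XEL × 0.48 = 48 FYR
48 FYR × 3.216 = 154.368 PRZ
154.368 PRZ × 0.7469 = 115.2974592 XEL

115.30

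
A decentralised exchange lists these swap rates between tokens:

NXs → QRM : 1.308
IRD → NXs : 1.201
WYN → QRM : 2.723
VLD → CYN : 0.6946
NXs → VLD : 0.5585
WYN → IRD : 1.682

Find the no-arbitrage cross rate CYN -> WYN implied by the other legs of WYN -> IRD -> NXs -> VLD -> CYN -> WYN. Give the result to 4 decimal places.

Known legs of the cycle: 1.682 × 1.201 × 0.5585 × 0.6946 = 0.7836586925962
For no arbitrage the full-cycle product must be 1, so the missing rate is 1 / 0.7836586925962 ≈ 1.276066.

1.2761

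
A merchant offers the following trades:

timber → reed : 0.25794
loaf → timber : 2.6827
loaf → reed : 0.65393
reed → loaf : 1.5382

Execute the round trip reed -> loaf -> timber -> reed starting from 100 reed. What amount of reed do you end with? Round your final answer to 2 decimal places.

100 reed × 1.5382 = 153.82 loaf
153.82 loaf × 2.6827 = 412.652914 timber
412.652914 timber × 0.25794 = 106.43969263716 reed

106.44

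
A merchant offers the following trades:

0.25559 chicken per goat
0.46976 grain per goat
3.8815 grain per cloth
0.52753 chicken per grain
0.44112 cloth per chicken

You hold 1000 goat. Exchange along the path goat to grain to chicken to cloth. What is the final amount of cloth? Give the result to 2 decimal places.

109.32

1000 goat × 0.46976 = 469.76 grain
469.76 grain × 0.52753 = 247.8124928 chicken
247.8124928 chicken × 0.44112 = 109.315046823936 cloth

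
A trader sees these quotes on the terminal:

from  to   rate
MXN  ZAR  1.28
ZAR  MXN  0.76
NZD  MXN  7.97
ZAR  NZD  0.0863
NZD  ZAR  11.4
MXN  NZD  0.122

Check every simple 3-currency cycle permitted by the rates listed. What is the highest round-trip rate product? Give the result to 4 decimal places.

1.0570

ZAR→MXN→NZD→ZAR: 0.76 × 0.122 × 11.4 = 1.05701
ZAR→NZD→MXN→ZAR: 0.0863 × 7.97 × 1.28 = 0.88040
Maximum is ZAR→MXN→NZD→ZAR at 1.0570; arbitrage exists.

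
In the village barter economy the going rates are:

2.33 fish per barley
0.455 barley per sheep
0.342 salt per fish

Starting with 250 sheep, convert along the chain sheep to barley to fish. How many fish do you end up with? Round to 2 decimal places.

250 sheep × 0.455 = 113.75 barley
113.75 barley × 2.33 = 265.0375 fish

265.04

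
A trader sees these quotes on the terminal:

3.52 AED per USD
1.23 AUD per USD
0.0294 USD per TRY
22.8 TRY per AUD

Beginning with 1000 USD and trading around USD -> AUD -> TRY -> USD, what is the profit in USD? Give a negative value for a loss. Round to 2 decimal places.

-175.51

1000 USD × 1.23 = 1230 AUD
1230 AUD × 22.8 = 28044 TRY
28044 TRY × 0.0294 = 824.4936 USD
Net change: 824.4936 − 1000 = -175.5064 USD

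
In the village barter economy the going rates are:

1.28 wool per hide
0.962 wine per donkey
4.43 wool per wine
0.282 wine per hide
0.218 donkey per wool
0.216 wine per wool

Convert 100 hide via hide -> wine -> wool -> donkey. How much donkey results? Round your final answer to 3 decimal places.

27.234

100 hide × 0.282 = 28.2 wine
28.2 wine × 4.43 = 124.926 wool
124.926 wool × 0.218 = 27.233868 donkey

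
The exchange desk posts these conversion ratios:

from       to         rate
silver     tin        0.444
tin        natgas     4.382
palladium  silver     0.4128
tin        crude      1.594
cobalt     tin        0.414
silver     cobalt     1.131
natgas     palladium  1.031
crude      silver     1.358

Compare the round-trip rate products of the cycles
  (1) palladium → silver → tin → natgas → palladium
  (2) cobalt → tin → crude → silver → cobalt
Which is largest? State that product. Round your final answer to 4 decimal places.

(1) 0.4128 × 0.444 × 4.382 × 1.031 = 0.82804
(2) 0.414 × 1.594 × 1.358 × 1.131 = 1.01356
Highest is cycle (2) at 1.0136 (>1, arbitrage).

1.0136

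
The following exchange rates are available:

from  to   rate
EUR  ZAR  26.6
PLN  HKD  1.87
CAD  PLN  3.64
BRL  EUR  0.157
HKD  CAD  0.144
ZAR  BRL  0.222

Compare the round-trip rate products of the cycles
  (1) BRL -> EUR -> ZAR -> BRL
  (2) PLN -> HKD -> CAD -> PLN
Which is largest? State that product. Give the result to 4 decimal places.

0.9802

(1) 0.157 × 26.6 × 0.222 = 0.92712
(2) 1.87 × 0.144 × 3.64 = 0.98018
Highest is cycle (2) at 0.9802 (≤1, no arbitrage).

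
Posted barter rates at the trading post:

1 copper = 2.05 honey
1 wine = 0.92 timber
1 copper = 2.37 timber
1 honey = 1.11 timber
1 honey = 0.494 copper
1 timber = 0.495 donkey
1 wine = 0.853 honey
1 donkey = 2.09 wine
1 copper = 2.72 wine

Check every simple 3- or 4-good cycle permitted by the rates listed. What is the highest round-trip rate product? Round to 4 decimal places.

honey→copper→wine→honey: 0.494 × 2.72 × 0.853 = 1.14616
donkey→wine→honey→timber→donkey: 2.09 × 0.853 × 1.11 × 0.495 = 0.97954
donkey→wine→timber→donkey: 2.09 × 0.92 × 0.495 = 0.95179
Maximum is honey→copper→wine→honey at 1.1462; arbitrage exists.

1.1462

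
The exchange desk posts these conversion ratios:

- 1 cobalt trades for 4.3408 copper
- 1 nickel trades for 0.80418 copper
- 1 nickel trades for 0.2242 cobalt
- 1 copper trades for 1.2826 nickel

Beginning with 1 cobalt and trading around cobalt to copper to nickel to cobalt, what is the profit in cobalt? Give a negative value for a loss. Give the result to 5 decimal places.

1 cobalt × 4.3408 = 4.3408 copper
4.3408 copper × 1.2826 = 5.56751008 nickel
5.56751008 nickel × 0.2242 = 1.248235759936 cobalt
Net change: 1.248235759936 − 1 = 0.248235759936 cobalt

0.24824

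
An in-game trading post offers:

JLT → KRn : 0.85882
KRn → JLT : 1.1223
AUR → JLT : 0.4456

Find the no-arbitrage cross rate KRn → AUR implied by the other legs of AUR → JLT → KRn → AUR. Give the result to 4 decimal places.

2.6131

Known legs of the cycle: 0.4456 × 0.85882 = 0.382690192
For no arbitrage the full-cycle product must be 1, so the missing rate is 1 / 0.382690192 ≈ 2.613080.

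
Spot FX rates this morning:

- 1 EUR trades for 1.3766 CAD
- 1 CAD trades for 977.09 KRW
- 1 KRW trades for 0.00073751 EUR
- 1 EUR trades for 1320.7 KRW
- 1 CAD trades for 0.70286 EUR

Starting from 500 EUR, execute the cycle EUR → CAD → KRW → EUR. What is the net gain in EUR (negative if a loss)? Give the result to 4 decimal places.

-4.0016

500 EUR × 1.3766 = 688.3 CAD
688.3 CAD × 977.09 = 672531.047 KRW
672531.047 KRW × 0.00073751 = 495.99837247297 EUR
Net change: 495.99837247297 − 500 = -4.00162752703 EUR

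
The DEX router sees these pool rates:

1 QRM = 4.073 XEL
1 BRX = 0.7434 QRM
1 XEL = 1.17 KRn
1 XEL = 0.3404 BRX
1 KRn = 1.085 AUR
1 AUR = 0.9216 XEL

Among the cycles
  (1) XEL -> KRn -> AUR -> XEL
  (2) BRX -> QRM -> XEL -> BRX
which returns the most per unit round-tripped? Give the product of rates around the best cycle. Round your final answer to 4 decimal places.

1.1699

(1) 1.17 × 1.085 × 0.9216 = 1.16993
(2) 0.7434 × 4.073 × 0.3404 = 1.03069
Highest is cycle (1) at 1.1699 (>1, arbitrage).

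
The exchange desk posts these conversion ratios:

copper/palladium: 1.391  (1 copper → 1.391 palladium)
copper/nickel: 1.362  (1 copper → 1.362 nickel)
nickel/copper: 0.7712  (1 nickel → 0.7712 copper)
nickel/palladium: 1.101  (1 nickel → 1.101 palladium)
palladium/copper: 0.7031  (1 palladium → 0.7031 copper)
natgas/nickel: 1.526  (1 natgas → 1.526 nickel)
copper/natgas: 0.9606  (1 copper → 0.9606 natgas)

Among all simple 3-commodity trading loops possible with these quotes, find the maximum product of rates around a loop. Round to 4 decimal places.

natgas→nickel→copper→natgas: 1.526 × 0.7712 × 0.9606 = 1.13048
palladium→copper→nickel→palladium: 0.7031 × 1.362 × 1.101 = 1.05434
Maximum is natgas→nickel→copper→natgas at 1.1305; arbitrage exists.

1.1305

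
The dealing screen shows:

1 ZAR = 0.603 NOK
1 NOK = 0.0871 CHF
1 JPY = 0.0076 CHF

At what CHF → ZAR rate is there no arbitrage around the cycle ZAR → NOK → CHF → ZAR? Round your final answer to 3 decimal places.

19.040

Known legs of the cycle: 0.603 × 0.0871 = 0.0525213
For no arbitrage the full-cycle product must be 1, so the missing rate is 1 / 0.0525213 ≈ 19.03989.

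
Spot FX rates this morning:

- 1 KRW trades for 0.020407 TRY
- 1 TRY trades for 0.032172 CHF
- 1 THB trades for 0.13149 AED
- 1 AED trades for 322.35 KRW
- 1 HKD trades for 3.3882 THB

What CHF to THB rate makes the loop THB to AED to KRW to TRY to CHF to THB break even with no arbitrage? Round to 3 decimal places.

35.935

Known legs of the cycle: 0.13149 × 322.35 × 0.020407 × 0.032172 = 0.027827719971544206
For no arbitrage the full-cycle product must be 1, so the missing rate is 1 / 0.027827719971544206 ≈ 35.93539.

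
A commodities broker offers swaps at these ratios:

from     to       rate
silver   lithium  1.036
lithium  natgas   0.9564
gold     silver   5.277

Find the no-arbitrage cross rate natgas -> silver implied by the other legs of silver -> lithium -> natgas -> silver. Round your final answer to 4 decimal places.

Known legs of the cycle: 1.036 × 0.9564 = 0.9908304
For no arbitrage the full-cycle product must be 1, so the missing rate is 1 / 0.9908304 ≈ 1.009254.

1.0093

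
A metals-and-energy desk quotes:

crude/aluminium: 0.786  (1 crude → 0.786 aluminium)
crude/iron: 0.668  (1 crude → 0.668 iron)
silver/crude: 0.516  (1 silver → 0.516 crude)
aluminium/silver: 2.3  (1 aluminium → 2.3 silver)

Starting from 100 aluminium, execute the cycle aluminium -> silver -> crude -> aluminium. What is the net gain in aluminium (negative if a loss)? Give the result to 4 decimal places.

-6.7175

100 aluminium × 2.3 = 230 silver
230 silver × 0.516 = 118.68 crude
118.68 crude × 0.786 = 93.28248 aluminium
Net change: 93.28248 − 100 = -6.71752 aluminium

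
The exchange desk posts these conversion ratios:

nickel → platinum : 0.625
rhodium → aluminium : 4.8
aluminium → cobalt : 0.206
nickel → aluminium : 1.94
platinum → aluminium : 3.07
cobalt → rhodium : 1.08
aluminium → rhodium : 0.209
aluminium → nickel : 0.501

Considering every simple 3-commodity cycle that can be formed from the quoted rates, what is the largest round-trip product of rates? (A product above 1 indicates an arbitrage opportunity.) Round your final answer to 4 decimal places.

rhodium→aluminium→cobalt→rhodium: 4.8 × 0.206 × 1.08 = 1.06790
nickel→platinum→aluminium→nickel: 0.625 × 3.07 × 0.501 = 0.96129
Maximum is rhodium→aluminium→cobalt→rhodium at 1.0679; arbitrage exists.

1.0679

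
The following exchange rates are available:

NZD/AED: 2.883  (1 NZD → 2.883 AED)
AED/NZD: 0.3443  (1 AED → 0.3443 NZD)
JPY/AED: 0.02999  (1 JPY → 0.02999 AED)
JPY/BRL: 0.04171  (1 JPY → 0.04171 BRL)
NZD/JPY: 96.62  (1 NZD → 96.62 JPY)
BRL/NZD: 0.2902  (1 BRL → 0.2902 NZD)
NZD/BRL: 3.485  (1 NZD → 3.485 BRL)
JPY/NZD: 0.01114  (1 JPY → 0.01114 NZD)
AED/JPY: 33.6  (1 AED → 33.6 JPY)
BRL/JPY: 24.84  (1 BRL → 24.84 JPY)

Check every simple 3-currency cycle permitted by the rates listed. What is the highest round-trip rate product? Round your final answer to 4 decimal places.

1.1695

NZD→JPY→BRL→NZD: 96.62 × 0.04171 × 0.2902 = 1.16951
NZD→AED→JPY→NZD: 2.883 × 33.6 × 0.01114 = 1.07912
NZD→JPY→AED→NZD: 96.62 × 0.02999 × 0.3443 = 0.99766
NZD→BRL→JPY→NZD: 3.485 × 24.84 × 0.01114 = 0.96436
Maximum is NZD→JPY→BRL→NZD at 1.1695; arbitrage exists.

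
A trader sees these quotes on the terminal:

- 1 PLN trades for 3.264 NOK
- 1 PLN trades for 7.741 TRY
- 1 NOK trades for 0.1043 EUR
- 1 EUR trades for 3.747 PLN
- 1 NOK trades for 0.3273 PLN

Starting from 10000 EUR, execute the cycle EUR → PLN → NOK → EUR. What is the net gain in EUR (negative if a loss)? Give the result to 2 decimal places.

2756.11

10000 EUR × 3.747 = 37470 PLN
37470 PLN × 3.264 = 122302.08 NOK
122302.08 NOK × 0.1043 = 12756.106944 EUR
Net change: 12756.106944 − 10000 = 2756.106944 EUR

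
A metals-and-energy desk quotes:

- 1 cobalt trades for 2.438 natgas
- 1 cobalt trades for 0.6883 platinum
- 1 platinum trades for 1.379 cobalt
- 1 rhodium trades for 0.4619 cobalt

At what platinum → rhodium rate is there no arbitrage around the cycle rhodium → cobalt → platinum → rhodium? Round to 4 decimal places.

3.1454

Known legs of the cycle: 0.4619 × 0.6883 = 0.31792577
For no arbitrage the full-cycle product must be 1, so the missing rate is 1 / 0.31792577 ≈ 3.145388.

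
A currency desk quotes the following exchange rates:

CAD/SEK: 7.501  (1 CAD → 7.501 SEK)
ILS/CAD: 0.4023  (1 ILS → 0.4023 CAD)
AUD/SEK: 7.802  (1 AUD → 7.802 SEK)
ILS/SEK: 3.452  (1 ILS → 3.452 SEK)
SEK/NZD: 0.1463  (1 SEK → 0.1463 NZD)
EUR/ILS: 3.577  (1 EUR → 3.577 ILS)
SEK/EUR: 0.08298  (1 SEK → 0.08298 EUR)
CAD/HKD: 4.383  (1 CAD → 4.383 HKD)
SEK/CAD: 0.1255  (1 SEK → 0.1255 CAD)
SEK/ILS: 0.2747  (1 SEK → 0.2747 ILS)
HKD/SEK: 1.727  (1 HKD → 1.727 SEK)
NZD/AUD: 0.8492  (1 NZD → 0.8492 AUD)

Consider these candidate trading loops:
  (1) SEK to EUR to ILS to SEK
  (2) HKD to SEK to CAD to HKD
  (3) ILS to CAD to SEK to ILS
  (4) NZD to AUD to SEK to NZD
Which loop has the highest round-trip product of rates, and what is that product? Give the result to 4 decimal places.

1.0246

(1) 0.08298 × 3.577 × 3.452 = 1.02462
(2) 1.727 × 0.1255 × 4.383 = 0.94996
(3) 0.4023 × 7.501 × 0.2747 = 0.82895
(4) 0.8492 × 7.802 × 0.1463 = 0.96930
Highest is cycle (1) at 1.0246 (>1, arbitrage).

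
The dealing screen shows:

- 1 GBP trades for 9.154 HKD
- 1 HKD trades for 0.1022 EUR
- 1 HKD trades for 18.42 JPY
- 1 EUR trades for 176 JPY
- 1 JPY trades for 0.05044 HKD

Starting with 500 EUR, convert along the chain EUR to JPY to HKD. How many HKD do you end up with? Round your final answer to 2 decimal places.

500 EUR × 176 = 88000 JPY
88000 JPY × 0.05044 = 4438.72 HKD

4438.72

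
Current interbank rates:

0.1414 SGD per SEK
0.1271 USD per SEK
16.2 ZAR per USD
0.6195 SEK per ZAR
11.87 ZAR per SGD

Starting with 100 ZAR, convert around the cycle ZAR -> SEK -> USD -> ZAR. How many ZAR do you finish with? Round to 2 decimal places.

127.56

100 ZAR × 0.6195 = 61.95 SEK
61.95 SEK × 0.1271 = 7.873845 USD
7.873845 USD × 16.2 = 127.556289 ZAR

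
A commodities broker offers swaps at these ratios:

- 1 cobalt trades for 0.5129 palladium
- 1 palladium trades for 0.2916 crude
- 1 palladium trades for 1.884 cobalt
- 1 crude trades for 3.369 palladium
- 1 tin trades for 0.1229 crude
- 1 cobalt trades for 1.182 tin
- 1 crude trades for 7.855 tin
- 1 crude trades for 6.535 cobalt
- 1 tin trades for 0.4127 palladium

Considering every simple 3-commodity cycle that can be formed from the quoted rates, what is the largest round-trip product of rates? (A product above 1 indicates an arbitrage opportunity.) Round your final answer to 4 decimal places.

crude→cobalt→palladium→crude: 6.535 × 0.5129 × 0.2916 = 0.97739
crude→cobalt→tin→crude: 6.535 × 1.182 × 0.1229 = 0.94933
crude→tin→palladium→crude: 7.855 × 0.4127 × 0.2916 = 0.94530
palladium→cobalt→tin→palladium: 1.884 × 1.182 × 0.4127 = 0.91904
Maximum is crude→cobalt→palladium→crude at 0.9774; no arbitrage — every cycle loses value.

0.9774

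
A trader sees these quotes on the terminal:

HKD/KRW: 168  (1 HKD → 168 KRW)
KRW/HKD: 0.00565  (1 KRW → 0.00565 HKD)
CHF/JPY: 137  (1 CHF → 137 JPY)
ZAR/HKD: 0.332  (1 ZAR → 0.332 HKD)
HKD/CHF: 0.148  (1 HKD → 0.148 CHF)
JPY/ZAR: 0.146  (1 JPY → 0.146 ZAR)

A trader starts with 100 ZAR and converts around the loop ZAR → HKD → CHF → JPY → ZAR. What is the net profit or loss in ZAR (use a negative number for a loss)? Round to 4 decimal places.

100 ZAR × 0.332 = 33.2 HKD
33.2 HKD × 0.148 = 4.9136 CHF
4.9136 CHF × 137 = 673.1632 JPY
673.1632 JPY × 0.146 = 98.2818272 ZAR
Net change: 98.2818272 − 100 = -1.7181728 ZAR

-1.7182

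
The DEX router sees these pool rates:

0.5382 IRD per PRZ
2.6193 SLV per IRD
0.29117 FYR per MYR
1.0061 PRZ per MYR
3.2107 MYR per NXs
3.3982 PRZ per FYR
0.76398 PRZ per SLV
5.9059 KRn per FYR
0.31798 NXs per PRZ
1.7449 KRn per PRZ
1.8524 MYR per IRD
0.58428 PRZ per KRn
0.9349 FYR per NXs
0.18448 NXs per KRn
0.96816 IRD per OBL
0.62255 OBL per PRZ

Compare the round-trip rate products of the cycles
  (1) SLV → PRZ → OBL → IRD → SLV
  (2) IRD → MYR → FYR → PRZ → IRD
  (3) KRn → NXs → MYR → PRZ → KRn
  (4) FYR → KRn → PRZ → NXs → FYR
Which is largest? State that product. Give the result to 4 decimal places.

(1) 0.76398 × 0.62255 × 0.96816 × 2.6193 = 1.20611
(2) 1.8524 × 0.29117 × 3.3982 × 0.5382 = 0.98645
(3) 0.18448 × 3.2107 × 1.0061 × 1.7449 = 1.03983
(4) 5.9059 × 0.58428 × 0.31798 × 0.9349 = 1.02582
Highest is cycle (1) at 1.2061 (>1, arbitrage).

1.2061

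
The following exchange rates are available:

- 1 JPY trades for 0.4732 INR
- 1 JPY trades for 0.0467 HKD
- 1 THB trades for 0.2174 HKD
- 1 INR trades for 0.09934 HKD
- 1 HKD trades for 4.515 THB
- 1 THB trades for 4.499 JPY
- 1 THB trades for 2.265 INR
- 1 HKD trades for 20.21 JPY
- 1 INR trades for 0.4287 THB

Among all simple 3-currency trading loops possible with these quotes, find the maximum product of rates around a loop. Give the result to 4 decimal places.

INR→HKD→THB→INR: 0.09934 × 4.515 × 2.265 = 1.01590
JPY→INR→HKD→JPY: 0.4732 × 0.09934 × 20.21 = 0.95003
JPY→HKD→THB→JPY: 0.0467 × 4.515 × 4.499 = 0.94862
JPY→INR→THB→JPY: 0.4732 × 0.4287 × 4.499 = 0.91267
Maximum is INR→HKD→THB→INR at 1.0159; arbitrage exists.

1.0159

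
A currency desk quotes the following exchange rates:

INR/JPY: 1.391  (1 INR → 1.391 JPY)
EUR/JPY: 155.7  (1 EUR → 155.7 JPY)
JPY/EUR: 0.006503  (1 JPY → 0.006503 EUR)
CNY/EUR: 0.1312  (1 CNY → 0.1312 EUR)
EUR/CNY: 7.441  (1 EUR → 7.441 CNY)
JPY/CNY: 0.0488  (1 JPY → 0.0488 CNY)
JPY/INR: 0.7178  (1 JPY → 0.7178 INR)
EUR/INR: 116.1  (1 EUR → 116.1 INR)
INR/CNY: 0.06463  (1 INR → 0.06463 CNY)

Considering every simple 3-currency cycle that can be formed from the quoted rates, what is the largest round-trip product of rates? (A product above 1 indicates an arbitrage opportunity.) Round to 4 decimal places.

1.0502

INR→JPY→EUR→INR: 1.391 × 0.006503 × 116.1 = 1.05020
CNY→EUR→JPY→CNY: 0.1312 × 155.7 × 0.0488 = 0.99688
INR→CNY→EUR→INR: 0.06463 × 0.1312 × 116.1 = 0.98446
Maximum is INR→JPY→EUR→INR at 1.0502; arbitrage exists.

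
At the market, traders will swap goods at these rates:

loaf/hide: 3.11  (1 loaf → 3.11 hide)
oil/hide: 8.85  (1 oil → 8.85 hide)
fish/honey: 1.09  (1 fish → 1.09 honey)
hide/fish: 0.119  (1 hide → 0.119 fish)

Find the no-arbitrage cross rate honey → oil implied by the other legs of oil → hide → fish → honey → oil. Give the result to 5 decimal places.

0.87113

Known legs of the cycle: 8.85 × 0.119 × 1.09 = 1.1479335
For no arbitrage the full-cycle product must be 1, so the missing rate is 1 / 1.1479335 ≈ 0.8711306.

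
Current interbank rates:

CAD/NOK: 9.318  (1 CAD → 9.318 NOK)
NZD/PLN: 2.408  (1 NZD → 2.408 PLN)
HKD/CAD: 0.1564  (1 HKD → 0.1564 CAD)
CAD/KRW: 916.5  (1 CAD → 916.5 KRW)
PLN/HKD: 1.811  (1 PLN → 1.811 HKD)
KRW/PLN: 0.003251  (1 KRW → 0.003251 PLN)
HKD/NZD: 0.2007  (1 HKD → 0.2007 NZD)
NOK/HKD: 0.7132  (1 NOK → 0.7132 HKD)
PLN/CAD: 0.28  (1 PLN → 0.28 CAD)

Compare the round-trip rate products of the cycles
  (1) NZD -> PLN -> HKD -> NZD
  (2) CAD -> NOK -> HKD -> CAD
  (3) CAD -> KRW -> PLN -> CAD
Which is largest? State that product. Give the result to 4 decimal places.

(1) 2.408 × 1.811 × 0.2007 = 0.87523
(2) 9.318 × 0.7132 × 0.1564 = 1.03937
(3) 916.5 × 0.003251 × 0.28 = 0.83427
Highest is cycle (2) at 1.0394 (>1, arbitrage).

1.0394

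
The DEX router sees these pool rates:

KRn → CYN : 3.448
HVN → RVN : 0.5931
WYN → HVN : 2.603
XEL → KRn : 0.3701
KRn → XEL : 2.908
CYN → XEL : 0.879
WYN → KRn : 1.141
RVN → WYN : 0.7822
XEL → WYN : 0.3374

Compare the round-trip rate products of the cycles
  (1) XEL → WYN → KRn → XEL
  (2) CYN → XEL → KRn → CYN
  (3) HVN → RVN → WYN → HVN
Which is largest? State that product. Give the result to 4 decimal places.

1.2076

(1) 0.3374 × 1.141 × 2.908 = 1.11950
(2) 0.879 × 0.3701 × 3.448 = 1.12170
(3) 0.5931 × 0.7822 × 2.603 = 1.20759
Highest is cycle (3) at 1.2076 (>1, arbitrage).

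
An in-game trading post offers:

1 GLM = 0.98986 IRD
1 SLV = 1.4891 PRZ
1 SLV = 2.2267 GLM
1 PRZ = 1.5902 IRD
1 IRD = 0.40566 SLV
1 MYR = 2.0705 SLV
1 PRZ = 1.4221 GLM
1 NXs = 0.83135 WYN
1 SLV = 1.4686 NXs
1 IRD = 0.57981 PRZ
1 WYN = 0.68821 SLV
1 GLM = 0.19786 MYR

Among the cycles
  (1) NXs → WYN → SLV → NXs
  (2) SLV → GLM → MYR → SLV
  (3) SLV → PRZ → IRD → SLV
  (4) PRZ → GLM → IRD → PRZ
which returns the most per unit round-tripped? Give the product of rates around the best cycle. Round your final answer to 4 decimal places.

(1) 0.83135 × 0.68821 × 1.4686 = 0.84025
(2) 2.2267 × 0.19786 × 2.0705 = 0.91221
(3) 1.4891 × 1.5902 × 0.40566 = 0.96059
(4) 1.4221 × 0.98986 × 0.57981 = 0.81619
Highest is cycle (3) at 0.9606 (≤1, no arbitrage).

0.9606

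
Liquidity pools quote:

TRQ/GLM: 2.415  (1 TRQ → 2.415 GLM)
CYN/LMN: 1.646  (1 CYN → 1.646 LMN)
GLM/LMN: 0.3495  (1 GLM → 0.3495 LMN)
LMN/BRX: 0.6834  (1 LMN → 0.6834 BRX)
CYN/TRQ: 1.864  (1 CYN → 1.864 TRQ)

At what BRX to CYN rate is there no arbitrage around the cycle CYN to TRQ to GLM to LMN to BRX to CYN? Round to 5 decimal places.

Known legs of the cycle: 1.864 × 2.415 × 0.3495 × 0.6834 = 1.075189953348
For no arbitrage the full-cycle product must be 1, so the missing rate is 1 / 1.075189953348 ≈ 0.9300682.

0.93007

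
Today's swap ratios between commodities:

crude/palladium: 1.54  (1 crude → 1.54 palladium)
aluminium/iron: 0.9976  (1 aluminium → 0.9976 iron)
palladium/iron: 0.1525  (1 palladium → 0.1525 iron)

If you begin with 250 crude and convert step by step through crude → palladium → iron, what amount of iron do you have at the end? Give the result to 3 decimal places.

58.713

250 crude × 1.54 = 385 palladium
385 palladium × 0.1525 = 58.7125 iron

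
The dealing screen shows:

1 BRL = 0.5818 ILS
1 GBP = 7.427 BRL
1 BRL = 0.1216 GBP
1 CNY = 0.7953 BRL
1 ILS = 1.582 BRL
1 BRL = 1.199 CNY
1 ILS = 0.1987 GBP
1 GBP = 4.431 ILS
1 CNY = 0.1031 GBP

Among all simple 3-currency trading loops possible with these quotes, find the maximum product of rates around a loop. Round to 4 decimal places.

GBP→BRL→CNY→GBP: 7.427 × 1.199 × 0.1031 = 0.91810
GBP→BRL→ILS→GBP: 7.427 × 0.5818 × 0.1987 = 0.85859
GBP→ILS→BRL→GBP: 4.431 × 1.582 × 0.1216 = 0.85240
Maximum is GBP→BRL→CNY→GBP at 0.9181; no arbitrage — every cycle loses value.

0.9181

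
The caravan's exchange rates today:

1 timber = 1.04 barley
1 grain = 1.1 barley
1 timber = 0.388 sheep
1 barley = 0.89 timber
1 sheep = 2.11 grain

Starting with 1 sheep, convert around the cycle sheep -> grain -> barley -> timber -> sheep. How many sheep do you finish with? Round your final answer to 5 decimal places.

1 sheep × 2.11 = 2.11 grain
2.11 grain × 1.1 = 2.321 barley
2.321 barley × 0.89 = 2.06569 timber
2.06569 timber × 0.388 = 0.80148772 sheep

0.80149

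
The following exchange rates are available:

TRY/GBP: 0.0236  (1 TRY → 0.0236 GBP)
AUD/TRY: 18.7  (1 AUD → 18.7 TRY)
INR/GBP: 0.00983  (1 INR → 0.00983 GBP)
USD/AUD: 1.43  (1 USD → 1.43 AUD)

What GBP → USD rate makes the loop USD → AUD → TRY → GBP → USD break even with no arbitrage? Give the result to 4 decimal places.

1.5846

Known legs of the cycle: 1.43 × 18.7 × 0.0236 = 0.6310876
For no arbitrage the full-cycle product must be 1, so the missing rate is 1 / 0.6310876 ≈ 1.584566.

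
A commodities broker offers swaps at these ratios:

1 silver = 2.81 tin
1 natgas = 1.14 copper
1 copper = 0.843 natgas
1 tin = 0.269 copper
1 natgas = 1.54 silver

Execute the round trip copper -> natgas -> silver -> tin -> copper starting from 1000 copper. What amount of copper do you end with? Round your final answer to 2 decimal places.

981.31

1000 copper × 0.843 = 843 natgas
843 natgas × 1.54 = 1298.22 silver
1298.22 silver × 2.81 = 3647.9982 tin
3647.9982 tin × 0.269 = 981.3115158 copper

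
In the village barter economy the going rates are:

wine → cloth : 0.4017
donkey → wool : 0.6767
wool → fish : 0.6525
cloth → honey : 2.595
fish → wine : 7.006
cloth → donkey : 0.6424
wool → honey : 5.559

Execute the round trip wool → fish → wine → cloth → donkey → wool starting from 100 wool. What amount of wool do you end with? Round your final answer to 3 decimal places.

79.828

100 wool × 0.6525 = 65.25 fish
65.25 fish × 7.006 = 457.1415 wine
457.1415 wine × 0.4017 = 183.63374055 cloth
183.63374055 cloth × 0.6424 = 117.96631492932 donkey
117.96631492932 donkey × 0.6767 = 79.827805312670844 wool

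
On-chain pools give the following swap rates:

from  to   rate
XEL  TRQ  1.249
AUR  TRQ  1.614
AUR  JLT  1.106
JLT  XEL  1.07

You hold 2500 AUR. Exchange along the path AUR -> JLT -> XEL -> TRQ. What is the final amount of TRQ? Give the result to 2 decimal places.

2500 AUR × 1.106 = 2765 JLT
2765 JLT × 1.07 = 2958.55 XEL
2958.55 XEL × 1.249 = 3695.22895 TRQ

3695.23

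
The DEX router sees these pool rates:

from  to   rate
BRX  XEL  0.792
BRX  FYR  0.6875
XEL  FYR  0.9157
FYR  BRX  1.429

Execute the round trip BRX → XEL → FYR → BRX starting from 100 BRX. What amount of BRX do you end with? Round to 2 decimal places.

100 BRX × 0.792 = 79.2 XEL
79.2 XEL × 0.9157 = 72.52344 FYR
72.52344 FYR × 1.429 = 103.63599576 BRX

103.64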